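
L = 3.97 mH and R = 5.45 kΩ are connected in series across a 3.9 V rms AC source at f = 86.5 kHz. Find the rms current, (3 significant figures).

ω = 2πf = 543500 rad/s
X_L = ωL = 2160 Ω
Z = 5450 + j2160 Ω
|Z| = √(5450² + 2160²) = 5860 Ω
I = V/|Z| = 3.9/5860 = 665 μA

665 μA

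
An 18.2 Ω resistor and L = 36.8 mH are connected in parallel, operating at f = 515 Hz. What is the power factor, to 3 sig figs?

0.989

ω = 2πf = 3236 rad/s
X_L = ωL = 119 Ω
Parallel: admittances add. Y = 1/R + 1/(jωL)
Y = (0.0549 − j0.00840) S
|Y| = 0.0556 S → |Z| = 1/|Y| = 18.0 Ω, ∠Z = −∠Y = 8.69°
cos φ = cos(8.69°) = 0.989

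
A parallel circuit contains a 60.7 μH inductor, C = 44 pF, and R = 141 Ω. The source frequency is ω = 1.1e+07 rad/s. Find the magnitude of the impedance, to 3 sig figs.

140 Ω

X_L = ωL = 668 Ω
X_C = 1/(ωC) = 2070 Ω
Parallel: admittances add. Y = 1/R + 1/(jωL) + jωC
Y = (0.00709 − j0.00101) S
|Y| = 0.00716 S → |Z| = 1/|Y| = 140 Ω, ∠Z = −∠Y = 8.13°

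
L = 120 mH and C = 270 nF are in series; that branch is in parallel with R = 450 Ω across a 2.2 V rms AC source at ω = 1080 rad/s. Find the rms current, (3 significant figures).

X_L = ωL = 130 Ω
X_C = 1/(ωC) = 3430 Ω
Branch 1: Z₁ = R = 450 Ω
Branch 2 (series LC): Z₂ = j(X_L − X_C) = −j3300 Ω
Parallel: Z = Z₁Z₂/(Z₁+Z₂), |Z| = 446 Ω, ∠Z = -7.77°
I = V/|Z| = 2.2/446 = 4.93 mA

4.93 mA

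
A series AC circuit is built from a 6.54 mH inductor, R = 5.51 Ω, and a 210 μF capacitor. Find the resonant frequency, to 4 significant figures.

ω₀ = 1/√(LC) = 1/√(0.00654 × 0.00021) = 853.3 rad/s
f₀ = ω₀/(2π) = 135.8 Hz

135.8 Hz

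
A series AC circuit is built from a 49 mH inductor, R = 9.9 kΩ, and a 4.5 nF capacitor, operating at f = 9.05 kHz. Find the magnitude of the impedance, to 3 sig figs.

9960 Ω

ω = 2πf = 56860 rad/s
X_L = ωL = 2790 Ω
X_C = 1/(ωC) = 3910 Ω
Net reactance X = X_L − X_C = -1120 Ω
Z = 9900 − j1120 Ω
|Z| = √(9900² + 1120²) = 9960 Ω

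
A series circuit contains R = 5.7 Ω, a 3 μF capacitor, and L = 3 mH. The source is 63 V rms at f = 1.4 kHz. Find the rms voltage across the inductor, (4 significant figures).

ω = 2πf = 8796 rad/s
X_L = ωL = 26.39 Ω
X_C = 1/(ωC) = 37.89 Ω
Net reactance X = X_L − X_C = -11.50 Ω
Z = 5.700 − j11.50 Ω
|Z| = √(5.700² + 11.50²) = 12.84 Ω
I = V/|Z| = 4.907 A
V_L = I·|Z_L| = 4.907 × 26.39 = 129.5 V

129.5 V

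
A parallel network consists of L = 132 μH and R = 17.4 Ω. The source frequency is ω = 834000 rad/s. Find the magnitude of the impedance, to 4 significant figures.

X_L = ωL = 110.1 Ω
Parallel: admittances add. Y = 1/R + 1/(jωL)
Y = (0.05747 − j0.009084) S
|Y| = 0.05818 S → |Z| = 1/|Y| = 17.19 Ω, ∠Z = −∠Y = 8.982°

17.19 Ω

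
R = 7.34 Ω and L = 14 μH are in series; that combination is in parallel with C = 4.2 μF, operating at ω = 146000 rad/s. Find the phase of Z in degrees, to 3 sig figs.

X_L = ωL = 2.04 Ω
X_C = 1/(ωC) = 1.63 Ω
Branch 1 (R+jX_L): Z₁ = 7.34 + j2.04 Ω, |Z₁| = 7.62 Ω
Branch 2 (−jX_C): Z₂ = −j1.63 Ω
Parallel: Z = Z₁Z₂/(Z₁+Z₂), |Z| = 1.69 Ω, ∠Z = -77.7°

-77.7°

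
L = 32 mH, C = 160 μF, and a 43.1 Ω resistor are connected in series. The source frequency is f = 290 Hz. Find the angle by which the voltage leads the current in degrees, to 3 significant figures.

ω = 2πf = 1822 rad/s
X_L = ωL = 58.3 Ω
X_C = 1/(ωC) = 3.43 Ω
Net reactance X = X_L − X_C = 54.9 Ω
Z = 43.1 + j54.9 Ω
|Z| = √(43.1² + 54.9²) = 69.8 Ω
∠Z = arctan(54.9/43.1) = 51.9°

51.9°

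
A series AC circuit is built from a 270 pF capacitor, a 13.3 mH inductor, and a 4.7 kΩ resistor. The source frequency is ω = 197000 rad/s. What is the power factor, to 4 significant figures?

X_L = ωL = 2620 Ω
X_C = 1/(ωC) = 18800 Ω
Net reactance X = X_L − X_C = -16180 Ω
Z = 4700 − j16180 Ω
|Z| = √(4700² + 16180²) = 16850 Ω
∠Z = arctan(-16180/4700) = -73.80°
cos φ = cos(-73.80°) = 0.2789

0.2789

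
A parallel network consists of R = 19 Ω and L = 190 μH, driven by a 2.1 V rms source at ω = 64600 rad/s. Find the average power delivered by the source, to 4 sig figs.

X_L = ωL = 12.27 Ω
Parallel: admittances add. Y = 1/R + 1/(jωL)
Y = (0.05263 − j0.08147) S
|Y| = 0.09699 S → |Z| = 1/|Y| = 10.31 Ω, ∠Z = −∠Y = 57.14°
I = V/|Z| = 203.7 mA
P = VI cos φ = 2.1 × 0.2037 × cos(57.14°) = 232.1 mW

232.1 mW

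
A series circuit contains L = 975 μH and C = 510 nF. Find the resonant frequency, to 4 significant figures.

ω₀ = 1/√(LC) = 1/√(0.000975 × 5.1e-07) = 44840 rad/s
f₀ = ω₀/(2π) = 7.137 kHz

7.137 kHz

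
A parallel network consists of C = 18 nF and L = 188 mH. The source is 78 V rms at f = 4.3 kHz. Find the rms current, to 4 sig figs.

ω = 2πf = 27020 rad/s
X_L = ωL = 5079 Ω
X_C = 1/(ωC) = 2056 Ω
Parallel: admittances add. Y = 1/(jωL) + jωC
Y = (0 + j0.0002894) S
|Y| = 0.0002894 S → |Z| = 1/|Y| = 3455 Ω, ∠Z = −∠Y = -90.00°
I = V/|Z| = 78/3455 = 22.58 mA

22.58 mA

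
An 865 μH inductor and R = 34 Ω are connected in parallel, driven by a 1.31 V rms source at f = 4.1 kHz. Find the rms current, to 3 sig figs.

ω = 2πf = 25760 rad/s
X_L = ωL = 22.3 Ω
Parallel: admittances add. Y = 1/R + 1/(jωL)
Y = (0.0294 − j0.0449) S
|Y| = 0.0537 S → |Z| = 1/|Y| = 18.6 Ω, ∠Z = −∠Y = 56.8°
I = V/|Z| = 1.31/18.6 = 70.3 mA

70.3 mA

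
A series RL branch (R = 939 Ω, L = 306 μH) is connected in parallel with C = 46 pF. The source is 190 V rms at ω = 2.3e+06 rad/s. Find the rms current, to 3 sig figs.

X_L = ωL = 704 Ω
X_C = 1/(ωC) = 9450 Ω
Branch 1 (R+jX_L): Z₁ = 939 + j704 Ω, |Z₁| = 1170 Ω
Branch 2 (−jX_C): Z₂ = −j9450 Ω
Parallel: Z = Z₁Z₂/(Z₁+Z₂), |Z| = 1260 Ω, ∠Z = 30.7°
I = V/|Z| = 190/1260 = 151 mA

151 mA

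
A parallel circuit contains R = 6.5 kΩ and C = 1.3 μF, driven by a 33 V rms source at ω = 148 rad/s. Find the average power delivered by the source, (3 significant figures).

X_C = 1/(ωC) = 5200 Ω
Parallel: admittances add. Y = 1/R + jωC
Y = (0.000154 + j0.000192) S
|Y| = 0.000246 S → |Z| = 1/|Y| = 4060 Ω, ∠Z = −∠Y = -51.4°
I = V/|Z| = 8.13 mA
P = VI cos φ = 33 × 0.00813 × cos(-51.4°) = 168 mW

168 mW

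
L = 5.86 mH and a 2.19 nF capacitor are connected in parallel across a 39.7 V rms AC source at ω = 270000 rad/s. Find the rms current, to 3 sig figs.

X_L = ωL = 1580 Ω
X_C = 1/(ωC) = 1690 Ω
Parallel: admittances add. Y = 1/(jωL) + jωC
Y = (0 − j4.07e-05) S
|Y| = 4.07e-05 S → |Z| = 1/|Y| = 24600 Ω, ∠Z = −∠Y = 90.0°
I = V/|Z| = 39.7/24600 = 1.62 mA

1.62 mA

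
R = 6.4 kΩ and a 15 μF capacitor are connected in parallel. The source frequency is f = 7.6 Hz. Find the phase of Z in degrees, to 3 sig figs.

-77.7°

ω = 2πf = 47.75 rad/s
X_C = 1/(ωC) = 1400 Ω
Parallel: admittances add. Y = 1/R + jωC
Y = (0.000156 + j0.000716) S
|Y| = 0.000733 S → |Z| = 1/|Y| = 1360 Ω, ∠Z = −∠Y = -77.7°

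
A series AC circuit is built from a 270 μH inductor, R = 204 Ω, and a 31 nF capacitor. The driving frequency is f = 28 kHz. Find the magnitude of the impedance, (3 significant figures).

245 Ω

ω = 2πf = 175900 rad/s
X_L = ωL = 47.5 Ω
X_C = 1/(ωC) = 183 Ω
Net reactance X = X_L − X_C = -136 Ω
Z = 204 − j136 Ω
|Z| = √(204² + 136²) = 245 Ω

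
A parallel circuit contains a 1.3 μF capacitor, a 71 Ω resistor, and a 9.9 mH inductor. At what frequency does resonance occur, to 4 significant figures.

ω₀ = 1/√(LC) = 1/√(0.0099 × 1.3e-06) = 8815 rad/s
f₀ = ω₀/(2π) = 1.403 kHz

1.403 kHz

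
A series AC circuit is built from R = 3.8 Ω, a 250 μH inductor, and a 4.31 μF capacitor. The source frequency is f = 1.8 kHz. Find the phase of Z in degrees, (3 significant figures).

ω = 2πf = 11310 rad/s
X_L = ωL = 2.83 Ω
X_C = 1/(ωC) = 20.5 Ω
Net reactance X = X_L − X_C = -17.7 Ω
Z = 3.80 − j17.7 Ω
|Z| = √(3.80² + 17.7²) = 18.1 Ω
∠Z = arctan(-17.7/3.80) = -77.9°

-77.9°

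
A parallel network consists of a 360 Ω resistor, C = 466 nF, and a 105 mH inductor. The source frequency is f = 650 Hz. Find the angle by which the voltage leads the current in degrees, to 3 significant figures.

8.77°

ω = 2πf = 4084 rad/s
X_L = ωL = 429 Ω
X_C = 1/(ωC) = 525 Ω
Parallel: admittances add. Y = 1/R + 1/(jωL) + jωC
Y = (0.00278 − j0.000429) S
|Y| = 0.00281 S → |Z| = 1/|Y| = 356 Ω, ∠Z = −∠Y = 8.77°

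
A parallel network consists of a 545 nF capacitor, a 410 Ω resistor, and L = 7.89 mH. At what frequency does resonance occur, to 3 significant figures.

2.43 kHz

ω₀ = 1/√(LC) = 1/√(0.00789 × 5.45e-07) = 15250 rad/s
f₀ = ω₀/(2π) = 2.43 kHz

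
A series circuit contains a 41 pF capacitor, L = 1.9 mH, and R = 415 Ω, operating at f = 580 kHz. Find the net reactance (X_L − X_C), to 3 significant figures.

231 Ω

ω = 2πf = 3.644e+06 rad/s
X_L = ωL = 6920 Ω
X_C = 1/(ωC) = 6690 Ω
X = 6920 − 6690 = 231 Ω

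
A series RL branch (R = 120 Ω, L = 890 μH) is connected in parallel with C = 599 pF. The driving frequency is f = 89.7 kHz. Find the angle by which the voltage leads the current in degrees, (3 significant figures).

73.8°

ω = 2πf = 563600 rad/s
X_L = ωL = 502 Ω
X_C = 1/(ωC) = 2960 Ω
Branch 1 (R+jX_L): Z₁ = 120 + j502 Ω, |Z₁| = 516 Ω
Branch 2 (−jX_C): Z₂ = −j2960 Ω
Parallel: Z = Z₁Z₂/(Z₁+Z₂), |Z| = 620 Ω, ∠Z = 73.8°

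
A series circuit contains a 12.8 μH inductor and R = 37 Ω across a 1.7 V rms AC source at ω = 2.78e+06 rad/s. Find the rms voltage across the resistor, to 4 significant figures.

X_L = ωL = 35.58 Ω
Z = 37.00 + j35.58 Ω
|Z| = √(37.00² + 35.58²) = 51.33 Ω
I = V/|Z| = 33.12 mA
V_R = I·|Z_R| = 0.03312 × 37.00 = 1.225 V

1.225 V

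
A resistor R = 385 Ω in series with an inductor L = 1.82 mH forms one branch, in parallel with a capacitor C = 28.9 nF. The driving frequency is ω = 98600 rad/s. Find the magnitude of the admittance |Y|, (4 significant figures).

X_L = ωL = 179.5 Ω
X_C = 1/(ωC) = 350.9 Ω
Branch 1 (R+jX_L): Z₁ = 385.0 + j179.5 Ω, |Z₁| = 424.8 Ω
Branch 2 (−jX_C): Z₂ = −j350.9 Ω
Parallel: Z = Z₁Z₂/(Z₁+Z₂), |Z| = 353.7 Ω, ∠Z = -41.00°
|Y| = 1/|Z| = 2.827 mS

2.827 mS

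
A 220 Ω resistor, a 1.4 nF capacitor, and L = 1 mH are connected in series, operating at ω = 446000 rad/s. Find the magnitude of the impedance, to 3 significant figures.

X_L = ωL = 446 Ω
X_C = 1/(ωC) = 1600 Ω
Net reactance X = X_L − X_C = -1160 Ω
Z = 220 − j1160 Ω
|Z| = √(220² + 1160²) = 1180 Ω

1180 Ω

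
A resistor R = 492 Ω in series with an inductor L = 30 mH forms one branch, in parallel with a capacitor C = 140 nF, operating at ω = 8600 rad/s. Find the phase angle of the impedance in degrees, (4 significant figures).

-13.00°

X_L = ωL = 258.0 Ω
X_C = 1/(ωC) = 830.6 Ω
Branch 1 (R+jX_L): Z₁ = 492.0 + j258.0 Ω, |Z₁| = 555.5 Ω
Branch 2 (−jX_C): Z₂ = −j830.6 Ω
Parallel: Z = Z₁Z₂/(Z₁+Z₂), |Z| = 611.2 Ω, ∠Z = -13.00°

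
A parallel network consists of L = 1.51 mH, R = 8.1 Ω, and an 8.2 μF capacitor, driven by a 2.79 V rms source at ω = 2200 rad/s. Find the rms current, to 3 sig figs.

X_L = ωL = 3.32 Ω
X_C = 1/(ωC) = 55.4 Ω
Parallel: admittances add. Y = 1/R + 1/(jωL) + jωC
Y = (0.123 − j0.283) S
|Y| = 0.309 S → |Z| = 1/|Y| = 3.24 Ω, ∠Z = −∠Y = 66.4°
I = V/|Z| = 2.79/3.24 = 861 mA

861 mA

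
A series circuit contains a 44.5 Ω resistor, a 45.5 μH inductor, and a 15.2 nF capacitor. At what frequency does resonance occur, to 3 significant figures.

ω₀ = 1/√(LC) = 1/√(4.55e-05 × 1.52e-08) = 1.202e+06 rad/s
f₀ = ω₀/(2π) = 191 kHz

191 kHz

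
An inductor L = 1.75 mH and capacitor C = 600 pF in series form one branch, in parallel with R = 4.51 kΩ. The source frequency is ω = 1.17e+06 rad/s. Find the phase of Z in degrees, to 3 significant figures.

X_L = ωL = 2050 Ω
X_C = 1/(ωC) = 1420 Ω
Branch 1: Z₁ = R = 4510 Ω
Branch 2 (series LC): Z₂ = j(X_L − X_C) = j623 Ω
Parallel: Z = Z₁Z₂/(Z₁+Z₂), |Z| = 617 Ω, ∠Z = 82.1°

82.1°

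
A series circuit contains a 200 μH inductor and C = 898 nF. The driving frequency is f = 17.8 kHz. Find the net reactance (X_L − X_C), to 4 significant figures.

12.41 Ω

ω = 2πf = 111800 rad/s
X_L = ωL = 22.37 Ω
X_C = 1/(ωC) = 9.957 Ω
X = 22.37 − 9.957 = 12.41 Ω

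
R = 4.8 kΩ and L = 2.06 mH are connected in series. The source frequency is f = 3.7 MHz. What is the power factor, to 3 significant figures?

ω = 2πf = 2.325e+07 rad/s
X_L = ωL = 47900 Ω
Z = 4800 + j47900 Ω
|Z| = √(4800² + 47900²) = 48100 Ω
∠Z = arctan(47900/4800) = 84.3°
cos φ = cos(84.3°) = 0.0997

0.0997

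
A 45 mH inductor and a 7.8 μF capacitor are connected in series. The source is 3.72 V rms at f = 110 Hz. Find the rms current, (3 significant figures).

24.1 mA

ω = 2πf = 691.2 rad/s
X_L = ωL = 31.1 Ω
X_C = 1/(ωC) = 185 Ω
Net reactance X = X_L − X_C = -154 Ω
Z = − j154 Ω
|Z| = √(0² + 154²) = 154 Ω
I = V/|Z| = 3.72/154 = 24.1 mA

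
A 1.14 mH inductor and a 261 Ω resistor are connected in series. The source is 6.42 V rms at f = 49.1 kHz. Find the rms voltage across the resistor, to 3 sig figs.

ω = 2πf = 308500 rad/s
X_L = ωL = 352 Ω
Z = 261 + j352 Ω
|Z| = √(261² + 352²) = 438 Ω
I = V/|Z| = 14.7 mA
V_R = I·|Z_R| = 0.0147 × 261 = 3.83 V

3.83 V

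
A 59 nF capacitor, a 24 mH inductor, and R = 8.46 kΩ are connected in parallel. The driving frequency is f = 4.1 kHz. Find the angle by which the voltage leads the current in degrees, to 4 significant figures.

39.52°

ω = 2πf = 25760 rad/s
X_L = ωL = 618.3 Ω
X_C = 1/(ωC) = 657.9 Ω
Parallel: admittances add. Y = 1/R + 1/(jωL) + jωC
Y = (0.0001182 − j9.753e-05) S
|Y| = 0.0001532 S → |Z| = 1/|Y| = 6526 Ω, ∠Z = −∠Y = 39.52°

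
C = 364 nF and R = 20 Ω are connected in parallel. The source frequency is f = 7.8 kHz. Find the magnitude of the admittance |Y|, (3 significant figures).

53.1 mS

ω = 2πf = 49010 rad/s
X_C = 1/(ωC) = 56.1 Ω
Parallel: admittances add. Y = 1/R + jωC
Y = (0.0500 + j0.0178) S
|Y| = 0.0531 S → |Z| = 1/|Y| = 18.8 Ω, ∠Z = −∠Y = -19.6°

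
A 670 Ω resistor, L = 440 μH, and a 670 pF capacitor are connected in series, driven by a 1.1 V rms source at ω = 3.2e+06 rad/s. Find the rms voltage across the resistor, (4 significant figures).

X_L = ωL = 1408 Ω
X_C = 1/(ωC) = 466.4 Ω
Net reactance X = X_L − X_C = 941.6 Ω
Z = 670.0 + j941.6 Ω
|Z| = √(670.0² + 941.6²) = 1156 Ω
I = V/|Z| = 951.9 μA
V_R = I·|Z_R| = 0.0009519 × 670.0 = 0.6377 V

0.6377 V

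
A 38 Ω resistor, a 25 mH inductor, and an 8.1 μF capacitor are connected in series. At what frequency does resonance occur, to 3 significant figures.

ω₀ = 1/√(LC) = 1/√(0.025 × 8.1e-06) = 2222 rad/s
f₀ = ω₀/(2π) = 354 Hz

354 Hz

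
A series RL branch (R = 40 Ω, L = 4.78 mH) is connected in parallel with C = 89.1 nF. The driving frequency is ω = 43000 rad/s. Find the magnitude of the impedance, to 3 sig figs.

799 Ω

X_L = ωL = 206 Ω
X_C = 1/(ωC) = 261 Ω
Branch 1 (R+jX_L): Z₁ = 40.0 + j206 Ω, |Z₁| = 209 Ω
Branch 2 (−jX_C): Z₂ = −j261 Ω
Parallel: Z = Z₁Z₂/(Z₁+Z₂), |Z| = 799 Ω, ∠Z = 43.2°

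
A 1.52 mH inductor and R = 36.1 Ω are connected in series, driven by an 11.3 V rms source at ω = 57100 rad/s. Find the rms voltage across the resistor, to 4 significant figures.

X_L = ωL = 86.79 Ω
Z = 36.10 + j86.79 Ω
|Z| = √(36.10² + 86.79²) = 94.00 Ω
I = V/|Z| = 120.2 mA
V_R = I·|Z_R| = 0.1202 × 36.10 = 4.340 V

4.340 V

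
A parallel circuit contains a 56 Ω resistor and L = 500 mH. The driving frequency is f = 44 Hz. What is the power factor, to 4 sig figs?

ω = 2πf = 276.5 rad/s
X_L = ωL = 138.2 Ω
Parallel: admittances add. Y = 1/R + 1/(jωL)
Y = (0.01786 − j0.007234) S
|Y| = 0.01927 S → |Z| = 1/|Y| = 51.90 Ω, ∠Z = −∠Y = 22.05°
cos φ = cos(22.05°) = 0.9268

0.9268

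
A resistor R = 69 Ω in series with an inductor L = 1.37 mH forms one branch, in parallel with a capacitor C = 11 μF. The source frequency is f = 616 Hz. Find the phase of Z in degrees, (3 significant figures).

-70.8°

ω = 2πf = 3870 rad/s
X_L = ωL = 5.30 Ω
X_C = 1/(ωC) = 23.5 Ω
Branch 1 (R+jX_L): Z₁ = 69.0 + j5.30 Ω, |Z₁| = 69.2 Ω
Branch 2 (−jX_C): Z₂ = −j23.5 Ω
Parallel: Z = Z₁Z₂/(Z₁+Z₂), |Z| = 22.8 Ω, ∠Z = -70.8°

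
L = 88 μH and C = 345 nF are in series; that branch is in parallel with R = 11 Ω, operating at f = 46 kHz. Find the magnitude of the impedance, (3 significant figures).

8.95 Ω

ω = 2πf = 289000 rad/s
X_L = ωL = 25.4 Ω
X_C = 1/(ωC) = 10.0 Ω
Branch 1: Z₁ = R = 11.0 Ω
Branch 2 (series LC): Z₂ = j(X_L − X_C) = j15.4 Ω
Parallel: Z = Z₁Z₂/(Z₁+Z₂), |Z| = 8.95 Ω, ∠Z = 35.5°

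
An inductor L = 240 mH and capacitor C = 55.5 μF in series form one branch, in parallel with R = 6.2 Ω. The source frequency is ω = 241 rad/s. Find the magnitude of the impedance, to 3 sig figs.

X_L = ωL = 57.8 Ω
X_C = 1/(ωC) = 74.8 Ω
Branch 1: Z₁ = R = 6.20 Ω
Branch 2 (series LC): Z₂ = j(X_L − X_C) = −j16.9 Ω
Parallel: Z = Z₁Z₂/(Z₁+Z₂), |Z| = 5.82 Ω, ∠Z = -20.1°

5.82 Ω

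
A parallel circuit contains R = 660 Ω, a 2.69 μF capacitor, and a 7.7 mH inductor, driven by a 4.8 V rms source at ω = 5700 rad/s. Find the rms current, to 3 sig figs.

36.5 mA

X_L = ωL = 43.9 Ω
X_C = 1/(ωC) = 65.2 Ω
Parallel: admittances add. Y = 1/R + 1/(jωL) + jωC
Y = (0.00152 − j0.00745) S
|Y| = 0.00760 S → |Z| = 1/|Y| = 132 Ω, ∠Z = −∠Y = 78.5°
I = V/|Z| = 4.8/132 = 36.5 mA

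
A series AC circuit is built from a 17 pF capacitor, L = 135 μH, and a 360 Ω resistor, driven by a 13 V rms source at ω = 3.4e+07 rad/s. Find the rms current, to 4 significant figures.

X_L = ωL = 4590 Ω
X_C = 1/(ωC) = 1730 Ω
Net reactance X = X_L − X_C = 2860 Ω
Z = 360.0 + j2860 Ω
|Z| = √(360.0² + 2860²) = 2882 Ω
I = V/|Z| = 13/2882 = 4.510 mA

4.510 mA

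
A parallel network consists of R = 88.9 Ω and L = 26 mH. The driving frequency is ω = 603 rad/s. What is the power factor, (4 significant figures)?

X_L = ωL = 15.68 Ω
Parallel: admittances add. Y = 1/R + 1/(jωL)
Y = (0.01125 − j0.06378) S
|Y| = 0.06477 S → |Z| = 1/|Y| = 15.44 Ω, ∠Z = −∠Y = 80.00°
cos φ = cos(80.00°) = 0.1737

0.1737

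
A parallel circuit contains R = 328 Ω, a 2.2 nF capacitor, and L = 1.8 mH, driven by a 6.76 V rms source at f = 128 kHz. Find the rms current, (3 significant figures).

ω = 2πf = 804200 rad/s
X_L = ωL = 1450 Ω
X_C = 1/(ωC) = 565 Ω
Parallel: admittances add. Y = 1/R + 1/(jωL) + jωC
Y = (0.00305 + j0.00108) S
|Y| = 0.00323 S → |Z| = 1/|Y| = 309 Ω, ∠Z = −∠Y = -19.5°
I = V/|Z| = 6.76/309 = 21.9 mA

21.9 mA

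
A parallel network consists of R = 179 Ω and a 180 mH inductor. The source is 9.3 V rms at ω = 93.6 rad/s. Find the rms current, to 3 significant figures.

X_L = ωL = 16.8 Ω
Parallel: admittances add. Y = 1/R + 1/(jωL)
Y = (0.00559 − j0.0594) S
|Y| = 0.0596 S → |Z| = 1/|Y| = 16.8 Ω, ∠Z = −∠Y = 84.6°
I = V/|Z| = 9.3/16.8 = 554 mA

554 mA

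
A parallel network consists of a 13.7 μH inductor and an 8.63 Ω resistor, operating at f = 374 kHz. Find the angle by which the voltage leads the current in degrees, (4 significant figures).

15.01°

ω = 2πf = 2.35e+06 rad/s
X_L = ωL = 32.19 Ω
Parallel: admittances add. Y = 1/R + 1/(jωL)
Y = (0.1159 − j0.03106) S
|Y| = 0.1200 S → |Z| = 1/|Y| = 8.336 Ω, ∠Z = −∠Y = 15.01°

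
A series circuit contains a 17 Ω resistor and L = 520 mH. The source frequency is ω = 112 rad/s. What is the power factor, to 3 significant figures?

0.280

X_L = ωL = 58.2 Ω
Z = 17.0 + j58.2 Ω
|Z| = √(17.0² + 58.2²) = 60.7 Ω
∠Z = arctan(58.2/17.0) = 73.7°
cos φ = cos(73.7°) = 0.280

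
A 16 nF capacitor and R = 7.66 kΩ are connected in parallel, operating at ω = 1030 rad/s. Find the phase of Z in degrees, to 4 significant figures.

-7.195°

X_C = 1/(ωC) = 60680 Ω
Parallel: admittances add. Y = 1/R + jωC
Y = (0.0001305 + j1.648e-05) S
|Y| = 0.0001316 S → |Z| = 1/|Y| = 7600 Ω, ∠Z = −∠Y = -7.195°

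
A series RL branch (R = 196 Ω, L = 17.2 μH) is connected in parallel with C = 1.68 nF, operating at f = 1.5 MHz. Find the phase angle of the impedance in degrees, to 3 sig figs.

ω = 2πf = 9.425e+06 rad/s
X_L = ωL = 162 Ω
X_C = 1/(ωC) = 63.2 Ω
Branch 1 (R+jX_L): Z₁ = 196 + j162 Ω, |Z₁| = 254 Ω
Branch 2 (−jX_C): Z₂ = −j63.2 Ω
Parallel: Z = Z₁Z₂/(Z₁+Z₂), |Z| = 73.2 Ω, ∠Z = -77.2°

-77.2°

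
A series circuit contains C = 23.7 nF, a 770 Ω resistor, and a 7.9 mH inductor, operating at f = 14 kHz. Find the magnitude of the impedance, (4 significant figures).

ω = 2πf = 87960 rad/s
X_L = ωL = 694.9 Ω
X_C = 1/(ωC) = 479.7 Ω
Net reactance X = X_L − X_C = 215.2 Ω
Z = 770.0 + j215.2 Ω
|Z| = √(770.0² + 215.2²) = 799.5 Ω

799.5 Ω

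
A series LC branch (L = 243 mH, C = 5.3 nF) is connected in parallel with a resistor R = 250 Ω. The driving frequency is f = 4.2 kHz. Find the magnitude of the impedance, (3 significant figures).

237 Ω

ω = 2πf = 26390 rad/s
X_L = ωL = 6410 Ω
X_C = 1/(ωC) = 7150 Ω
Branch 1: Z₁ = R = 250 Ω
Branch 2 (series LC): Z₂ = j(X_L − X_C) = −j737 Ω
Parallel: Z = Z₁Z₂/(Z₁+Z₂), |Z| = 237 Ω, ∠Z = -18.7°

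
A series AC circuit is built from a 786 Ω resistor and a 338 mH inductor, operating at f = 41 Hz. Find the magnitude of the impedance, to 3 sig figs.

791 Ω

ω = 2πf = 257.6 rad/s
X_L = ωL = 87.1 Ω
Z = 786 + j87.1 Ω
|Z| = √(786² + 87.1²) = 791 Ω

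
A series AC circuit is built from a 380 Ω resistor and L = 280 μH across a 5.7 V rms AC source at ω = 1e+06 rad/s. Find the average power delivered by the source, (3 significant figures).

55.4 mW

X_L = ωL = 280 Ω
Z = 380 + j280 Ω
|Z| = √(380² + 280²) = 472 Ω
∠Z = arctan(280/380) = 36.4°
I = V/|Z| = 12.1 mA
P = VI cos φ = 5.7 × 0.0121 × cos(36.4°) = 55.4 mW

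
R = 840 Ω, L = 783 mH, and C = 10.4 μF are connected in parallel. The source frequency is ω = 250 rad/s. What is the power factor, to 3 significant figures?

X_L = ωL = 196 Ω
X_C = 1/(ωC) = 385 Ω
Parallel: admittances add. Y = 1/R + 1/(jωL) + jωC
Y = (0.00119 − j0.00251) S
|Y| = 0.00278 S → |Z| = 1/|Y| = 360 Ω, ∠Z = −∠Y = 64.6°
cos φ = cos(64.6°) = 0.429

0.429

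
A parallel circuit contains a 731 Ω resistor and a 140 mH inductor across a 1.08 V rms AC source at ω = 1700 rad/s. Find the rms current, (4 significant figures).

X_L = ωL = 238.0 Ω
Parallel: admittances add. Y = 1/R + 1/(jωL)
Y = (0.001368 − j0.004202) S
|Y| = 0.004419 S → |Z| = 1/|Y| = 226.3 Ω, ∠Z = −∠Y = 71.97°
I = V/|Z| = 1.08/226.3 = 4.772 mA

4.772 mA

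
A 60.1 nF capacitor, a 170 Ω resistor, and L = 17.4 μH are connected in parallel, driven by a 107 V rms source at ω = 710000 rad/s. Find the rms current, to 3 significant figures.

4.14 A

X_L = ωL = 12.4 Ω
X_C = 1/(ωC) = 23.4 Ω
Parallel: admittances add. Y = 1/R + 1/(jωL) + jωC
Y = (0.00588 − j0.0383) S
|Y| = 0.0387 S → |Z| = 1/|Y| = 25.8 Ω, ∠Z = −∠Y = 81.3°
I = V/|Z| = 107/25.8 = 4.14 A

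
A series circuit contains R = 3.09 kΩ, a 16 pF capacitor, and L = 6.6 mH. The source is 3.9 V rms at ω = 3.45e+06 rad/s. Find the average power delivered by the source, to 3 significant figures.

1.51 mW

X_L = ωL = 22800 Ω
X_C = 1/(ωC) = 18100 Ω
Net reactance X = X_L − X_C = 4650 Ω
Z = 3090 + j4650 Ω
|Z| = √(3090² + 4650²) = 5590 Ω
∠Z = arctan(4650/3090) = 56.4°
I = V/|Z| = 698 μA
P = VI cos φ = 3.9 × 0.000698 × cos(56.4°) = 1.51 mW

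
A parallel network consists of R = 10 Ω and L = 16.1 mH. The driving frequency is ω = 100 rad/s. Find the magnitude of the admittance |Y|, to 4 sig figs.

X_L = ωL = 1.610 Ω
Parallel: admittances add. Y = 1/R + 1/(jωL)
Y = (0.1000 − j0.6211) S
|Y| = 0.6291 S → |Z| = 1/|Y| = 1.590 Ω, ∠Z = −∠Y = 80.85°

629.1 mS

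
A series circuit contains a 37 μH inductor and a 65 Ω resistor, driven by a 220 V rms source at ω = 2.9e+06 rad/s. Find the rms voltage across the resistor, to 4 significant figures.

114.0 V

X_L = ωL = 107.3 Ω
Z = 65.00 + j107.3 Ω
|Z| = √(65.00² + 107.3²) = 125.5 Ω
I = V/|Z| = 1.754 A
V_R = I·|Z_R| = 1.754 × 65.00 = 114.0 V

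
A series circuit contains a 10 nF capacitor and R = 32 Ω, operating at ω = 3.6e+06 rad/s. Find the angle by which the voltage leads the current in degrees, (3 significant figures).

X_C = 1/(ωC) = 27.8 Ω
Z = 32.0 − j27.8 Ω
|Z| = √(32.0² + 27.8²) = 42.4 Ω
∠Z = arctan(-27.8/32.0) = -41.0°

-41.0°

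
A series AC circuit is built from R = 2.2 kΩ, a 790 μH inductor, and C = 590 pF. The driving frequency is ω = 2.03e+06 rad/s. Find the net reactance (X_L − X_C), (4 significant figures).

X_L = ωL = 1604 Ω
X_C = 1/(ωC) = 834.9 Ω
X = 1604 − 834.9 = 768.8 Ω

768.8 Ω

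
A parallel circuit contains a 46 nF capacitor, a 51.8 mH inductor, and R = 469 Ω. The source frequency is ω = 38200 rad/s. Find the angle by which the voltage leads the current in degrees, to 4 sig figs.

X_L = ωL = 1979 Ω
X_C = 1/(ωC) = 569.1 Ω
Parallel: admittances add. Y = 1/R + 1/(jωL) + jωC
Y = (0.002132 + j0.001252) S
|Y| = 0.002473 S → |Z| = 1/|Y| = 404.4 Ω, ∠Z = −∠Y = -30.42°

-30.42°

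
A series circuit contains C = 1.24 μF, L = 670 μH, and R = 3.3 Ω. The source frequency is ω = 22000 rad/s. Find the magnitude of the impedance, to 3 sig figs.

22.2 Ω

X_L = ωL = 14.7 Ω
X_C = 1/(ωC) = 36.7 Ω
Net reactance X = X_L − X_C = -21.9 Ω
Z = 3.30 − j21.9 Ω
|Z| = √(3.30² + 21.9²) = 22.2 Ω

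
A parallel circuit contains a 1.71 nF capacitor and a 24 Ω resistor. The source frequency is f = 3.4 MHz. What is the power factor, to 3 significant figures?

ω = 2πf = 2.136e+07 rad/s
X_C = 1/(ωC) = 27.4 Ω
Parallel: admittances add. Y = 1/R + jωC
Y = (0.0417 + j0.0365) S
|Y| = 0.0554 S → |Z| = 1/|Y| = 18.0 Ω, ∠Z = −∠Y = -41.2°
cos φ = cos(-41.2°) = 0.752

0.752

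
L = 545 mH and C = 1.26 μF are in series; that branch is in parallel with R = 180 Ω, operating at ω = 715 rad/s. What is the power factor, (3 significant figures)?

X_L = ωL = 390 Ω
X_C = 1/(ωC) = 1110 Ω
Branch 1: Z₁ = R = 180 Ω
Branch 2 (series LC): Z₂ = j(X_L − X_C) = −j720 Ω
Parallel: Z = Z₁Z₂/(Z₁+Z₂), |Z| = 175 Ω, ∠Z = -14.0°
cos φ = cos(-14.0°) = 0.970

0.970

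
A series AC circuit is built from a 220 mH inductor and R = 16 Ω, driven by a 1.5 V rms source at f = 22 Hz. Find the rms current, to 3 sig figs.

43.7 mA

ω = 2πf = 138.2 rad/s
X_L = ωL = 30.4 Ω
Z = 16.0 + j30.4 Ω
|Z| = √(16.0² + 30.4²) = 34.4 Ω
I = V/|Z| = 1.5/34.4 = 43.7 mA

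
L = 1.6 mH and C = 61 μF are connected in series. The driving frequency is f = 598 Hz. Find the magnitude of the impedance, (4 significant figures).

1.649 Ω

ω = 2πf = 3757 rad/s
X_L = ωL = 6.012 Ω
X_C = 1/(ωC) = 4.363 Ω
Net reactance X = X_L − X_C = 1.649 Ω
Z = j1.649 Ω
|Z| = √(0² + 1.649²) = 1.649 Ω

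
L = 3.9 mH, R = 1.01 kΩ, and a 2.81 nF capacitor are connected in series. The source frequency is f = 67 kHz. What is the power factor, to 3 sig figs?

0.785

ω = 2πf = 421000 rad/s
X_L = ωL = 1640 Ω
X_C = 1/(ωC) = 845 Ω
Net reactance X = X_L − X_C = 796 Ω
Z = 1010 + j796 Ω
|Z| = √(1010² + 796²) = 1290 Ω
∠Z = arctan(796/1010) = 38.3°
cos φ = cos(38.3°) = 0.785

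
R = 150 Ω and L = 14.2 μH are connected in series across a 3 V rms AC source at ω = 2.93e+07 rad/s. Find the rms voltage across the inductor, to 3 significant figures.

X_L = ωL = 416 Ω
Z = 150 + j416 Ω
|Z| = √(150² + 416²) = 442 Ω
I = V/|Z| = 6.78 mA
V_L = I·|Z_L| = 0.00678 × 416 = 2.82 V

2.82 V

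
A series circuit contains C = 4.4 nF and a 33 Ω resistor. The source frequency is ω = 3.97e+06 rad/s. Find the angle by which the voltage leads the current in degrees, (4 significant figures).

-60.04°

X_C = 1/(ωC) = 57.25 Ω
Z = 33.00 − j57.25 Ω
|Z| = √(33.00² + 57.25²) = 66.08 Ω
∠Z = arctan(-57.25/33.00) = -60.04°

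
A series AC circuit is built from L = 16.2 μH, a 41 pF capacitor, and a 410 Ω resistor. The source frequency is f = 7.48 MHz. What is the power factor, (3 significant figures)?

0.861

ω = 2πf = 4.7e+07 rad/s
X_L = ωL = 761 Ω
X_C = 1/(ωC) = 519 Ω
Net reactance X = X_L − X_C = 242 Ω
Z = 410 + j242 Ω
|Z| = √(410² + 242²) = 476 Ω
∠Z = arctan(242/410) = 30.6°
cos φ = cos(30.6°) = 0.861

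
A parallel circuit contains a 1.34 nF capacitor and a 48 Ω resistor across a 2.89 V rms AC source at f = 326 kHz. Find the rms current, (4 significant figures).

ω = 2πf = 2.048e+06 rad/s
X_C = 1/(ωC) = 364.3 Ω
Parallel: admittances add. Y = 1/R + jωC
Y = (0.02083 + j0.002745) S
|Y| = 0.02101 S → |Z| = 1/|Y| = 47.59 Ω, ∠Z = −∠Y = -7.505°
I = V/|Z| = 2.89/47.59 = 60.73 mA

60.73 mA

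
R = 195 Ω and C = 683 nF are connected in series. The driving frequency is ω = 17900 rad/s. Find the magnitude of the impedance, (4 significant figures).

211.5 Ω

X_C = 1/(ωC) = 81.79 Ω
Z = 195.0 − j81.79 Ω
|Z| = √(195.0² + 81.79²) = 211.5 Ω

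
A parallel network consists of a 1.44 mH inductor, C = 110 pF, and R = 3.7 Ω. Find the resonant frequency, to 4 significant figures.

399.9 kHz

ω₀ = 1/√(LC) = 1/√(0.00144 × 1.1e-10) = 2.513e+06 rad/s
f₀ = ω₀/(2π) = 399.9 kHz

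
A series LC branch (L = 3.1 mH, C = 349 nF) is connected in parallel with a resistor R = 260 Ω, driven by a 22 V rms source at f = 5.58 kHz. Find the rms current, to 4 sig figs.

ω = 2πf = 35060 rad/s
X_L = ωL = 108.7 Ω
X_C = 1/(ωC) = 81.73 Ω
Branch 1: Z₁ = R = 260.0 Ω
Branch 2 (series LC): Z₂ = j(X_L − X_C) = j26.96 Ω
Parallel: Z = Z₁Z₂/(Z₁+Z₂), |Z| = 26.82 Ω, ∠Z = 84.08°
I = V/|Z| = 22/26.82 = 820.4 mA

820.4 mA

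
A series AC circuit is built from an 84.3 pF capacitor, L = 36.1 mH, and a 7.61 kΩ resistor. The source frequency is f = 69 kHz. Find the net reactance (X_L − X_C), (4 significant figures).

-11710 Ω

ω = 2πf = 433500 rad/s
X_L = ωL = 15650 Ω
X_C = 1/(ωC) = 27360 Ω
X = 15650 − 27360 = -11710 Ω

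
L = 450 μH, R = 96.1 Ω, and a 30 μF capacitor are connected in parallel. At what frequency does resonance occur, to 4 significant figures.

1.370 kHz

ω₀ = 1/√(LC) = 1/√(0.00045 × 3e-05) = 8607 rad/s
f₀ = ω₀/(2π) = 1.370 kHz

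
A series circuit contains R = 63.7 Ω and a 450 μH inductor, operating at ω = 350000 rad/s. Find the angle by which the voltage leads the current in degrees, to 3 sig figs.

68.0°

X_L = ωL = 158 Ω
Z = 63.7 + j158 Ω
|Z| = √(63.7² + 158²) = 170 Ω
∠Z = arctan(158/63.7) = 68.0°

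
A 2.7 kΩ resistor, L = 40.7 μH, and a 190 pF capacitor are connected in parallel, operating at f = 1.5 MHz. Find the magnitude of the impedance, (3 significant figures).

ω = 2πf = 9.425e+06 rad/s
X_L = ωL = 384 Ω
X_C = 1/(ωC) = 558 Ω
Parallel: admittances add. Y = 1/R + 1/(jωL) + jωC
Y = (0.000370 − j0.000816) S
|Y| = 0.000896 S → |Z| = 1/|Y| = 1120 Ω, ∠Z = −∠Y = 65.6°

1120 Ω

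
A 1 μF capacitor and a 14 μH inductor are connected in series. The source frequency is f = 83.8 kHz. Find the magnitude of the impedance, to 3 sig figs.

ω = 2πf = 526500 rad/s
X_L = ωL = 7.37 Ω
X_C = 1/(ωC) = 1.90 Ω
Net reactance X = X_L − X_C = 5.47 Ω
Z = j5.47 Ω
|Z| = √(0² + 5.47²) = 5.47 Ω

5.47 Ω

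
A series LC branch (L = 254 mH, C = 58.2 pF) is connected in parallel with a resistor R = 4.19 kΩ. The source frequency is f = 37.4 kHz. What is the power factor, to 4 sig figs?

0.9546

ω = 2πf = 235000 rad/s
X_L = ωL = 59690 Ω
X_C = 1/(ωC) = 73120 Ω
Branch 1: Z₁ = R = 4190 Ω
Branch 2 (series LC): Z₂ = j(X_L − X_C) = −j13430 Ω
Parallel: Z = Z₁Z₂/(Z₁+Z₂), |Z| = 4000 Ω, ∠Z = -17.33°
cos φ = cos(-17.33°) = 0.9546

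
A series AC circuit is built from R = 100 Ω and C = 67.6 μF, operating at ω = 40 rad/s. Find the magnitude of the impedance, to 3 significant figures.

X_C = 1/(ωC) = 370 Ω
Z = 100 − j370 Ω
|Z| = √(100² + 370²) = 383 Ω

383 Ω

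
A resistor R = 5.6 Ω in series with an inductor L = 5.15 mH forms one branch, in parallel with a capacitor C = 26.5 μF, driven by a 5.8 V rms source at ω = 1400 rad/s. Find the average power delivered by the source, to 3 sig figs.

X_L = ωL = 7.21 Ω
X_C = 1/(ωC) = 27.0 Ω
Branch 1 (R+jX_L): Z₁ = 5.60 + j7.21 Ω, |Z₁| = 9.13 Ω
Branch 2 (−jX_C): Z₂ = −j27.0 Ω
Parallel: Z = Z₁Z₂/(Z₁+Z₂), |Z| = 12.0 Ω, ∠Z = 36.3°
I = V/|Z| = 484 mA
P = VI cos φ = 5.8 × 0.484 × cos(36.3°) = 2.26 W

2.26 W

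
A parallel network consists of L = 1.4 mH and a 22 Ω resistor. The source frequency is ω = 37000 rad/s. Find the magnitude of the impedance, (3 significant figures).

20.2 Ω

X_L = ωL = 51.8 Ω
Parallel: admittances add. Y = 1/R + 1/(jωL)
Y = (0.0455 − j0.0193) S
|Y| = 0.0494 S → |Z| = 1/|Y| = 20.2 Ω, ∠Z = −∠Y = 23.0°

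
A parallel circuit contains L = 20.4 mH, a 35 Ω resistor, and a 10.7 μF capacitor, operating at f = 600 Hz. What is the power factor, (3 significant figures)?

ω = 2πf = 3770 rad/s
X_L = ωL = 76.9 Ω
X_C = 1/(ωC) = 24.8 Ω
Parallel: admittances add. Y = 1/R + 1/(jωL) + jωC
Y = (0.0286 + j0.0273) S
|Y| = 0.0395 S → |Z| = 1/|Y| = 25.3 Ω, ∠Z = −∠Y = -43.7°
cos φ = cos(-43.7°) = 0.723

0.723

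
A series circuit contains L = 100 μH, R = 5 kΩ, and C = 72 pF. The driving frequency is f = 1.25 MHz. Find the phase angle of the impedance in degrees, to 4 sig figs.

ω = 2πf = 7.854e+06 rad/s
X_L = ωL = 785.4 Ω
X_C = 1/(ωC) = 1768 Ω
Net reactance X = X_L − X_C = -983.0 Ω
Z = 5000 − j983.0 Ω
|Z| = √(5000² + 983.0²) = 5096 Ω
∠Z = arctan(-983.0/5000) = -11.12°

-11.12°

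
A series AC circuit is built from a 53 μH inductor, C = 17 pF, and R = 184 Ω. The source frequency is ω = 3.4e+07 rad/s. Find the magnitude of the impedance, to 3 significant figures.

198 Ω

X_L = ωL = 1800 Ω
X_C = 1/(ωC) = 1730 Ω
Net reactance X = X_L − X_C = 71.9 Ω
Z = 184 + j71.9 Ω
|Z| = √(184² + 71.9²) = 198 Ω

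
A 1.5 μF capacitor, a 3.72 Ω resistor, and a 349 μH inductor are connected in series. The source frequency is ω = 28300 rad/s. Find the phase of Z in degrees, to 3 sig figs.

-74.8°

X_L = ωL = 9.88 Ω
X_C = 1/(ωC) = 23.6 Ω
Net reactance X = X_L − X_C = -13.7 Ω
Z = 3.72 − j13.7 Ω
|Z| = √(3.72² + 13.7²) = 14.2 Ω
∠Z = arctan(-13.7/3.72) = -74.8°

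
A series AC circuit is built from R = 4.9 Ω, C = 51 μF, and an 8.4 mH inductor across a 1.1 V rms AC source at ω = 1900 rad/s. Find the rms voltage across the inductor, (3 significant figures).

2.35 V

X_L = ωL = 16.0 Ω
X_C = 1/(ωC) = 10.3 Ω
Net reactance X = X_L − X_C = 5.64 Ω
Z = 4.90 + j5.64 Ω
|Z| = √(4.90² + 5.64²) = 7.47 Ω
I = V/|Z| = 147 mA
V_L = I·|Z_L| = 0.147 × 16.0 = 2.35 V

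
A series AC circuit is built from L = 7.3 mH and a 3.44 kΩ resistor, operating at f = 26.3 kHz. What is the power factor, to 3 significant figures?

ω = 2πf = 165200 rad/s
X_L = ωL = 1210 Ω
Z = 3440 + j1210 Ω
|Z| = √(3440² + 1210²) = 3650 Ω
∠Z = arctan(1210/3440) = 19.3°
cos φ = cos(19.3°) = 0.944

0.944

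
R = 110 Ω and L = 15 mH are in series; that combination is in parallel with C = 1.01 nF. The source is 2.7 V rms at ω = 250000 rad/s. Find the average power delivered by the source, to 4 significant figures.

X_L = ωL = 3750 Ω
X_C = 1/(ωC) = 3960 Ω
Branch 1 (R+jX_L): Z₁ = 110.0 + j3750 Ω, |Z₁| = 3752 Ω
Branch 2 (−jX_C): Z₂ = −j3960 Ω
Parallel: Z = Z₁Z₂/(Z₁+Z₂), |Z| = 62580 Ω, ∠Z = 60.72°
I = V/|Z| = 43.14 μA
P = VI cos φ = 2.7 × 4.314e-05 × cos(60.72°) = 56.97 μW

56.97 μW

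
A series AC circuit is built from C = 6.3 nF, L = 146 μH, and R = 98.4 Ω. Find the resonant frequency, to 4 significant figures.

165.9 kHz

ω₀ = 1/√(LC) = 1/√(0.000146 × 6.3e-09) = 1.043e+06 rad/s
f₀ = ω₀/(2π) = 165.9 kHz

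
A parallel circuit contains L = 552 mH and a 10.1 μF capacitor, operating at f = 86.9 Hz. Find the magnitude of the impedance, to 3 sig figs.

ω = 2πf = 546.0 rad/s
X_L = ωL = 301 Ω
X_C = 1/(ωC) = 181 Ω
Parallel: admittances add. Y = 1/(jωL) + jωC
Y = (0 + j0.00220) S
|Y| = 0.00220 S → |Z| = 1/|Y| = 455 Ω, ∠Z = −∠Y = -90.0°

455 Ω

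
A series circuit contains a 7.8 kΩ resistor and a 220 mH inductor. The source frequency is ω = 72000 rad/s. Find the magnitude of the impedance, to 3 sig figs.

17700 Ω

X_L = ωL = 15800 Ω
Z = 7800 + j15800 Ω
|Z| = √(7800² + 15800²) = 17700 Ω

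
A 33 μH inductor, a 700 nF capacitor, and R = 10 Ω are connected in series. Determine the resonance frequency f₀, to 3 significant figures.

33.1 kHz

ω₀ = 1/√(LC) = 1/√(3.3e-05 × 7e-07) = 208100 rad/s
f₀ = ω₀/(2π) = 33.1 kHz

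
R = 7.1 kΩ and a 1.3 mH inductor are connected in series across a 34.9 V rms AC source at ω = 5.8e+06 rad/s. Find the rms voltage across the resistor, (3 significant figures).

23.9 V

X_L = ωL = 7540 Ω
Z = 7100 + j7540 Ω
|Z| = √(7100² + 7540²) = 10400 Ω
I = V/|Z| = 3.37 mA
V_R = I·|Z_R| = 0.00337 × 7100 = 23.9 V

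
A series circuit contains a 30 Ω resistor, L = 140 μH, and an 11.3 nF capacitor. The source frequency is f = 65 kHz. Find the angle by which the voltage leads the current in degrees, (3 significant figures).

-79.3°

ω = 2πf = 408400 rad/s
X_L = ωL = 57.2 Ω
X_C = 1/(ωC) = 217 Ω
Net reactance X = X_L − X_C = -160 Ω
Z = 30.0 − j160 Ω
|Z| = √(30.0² + 160²) = 162 Ω
∠Z = arctan(-160/30.0) = -79.3°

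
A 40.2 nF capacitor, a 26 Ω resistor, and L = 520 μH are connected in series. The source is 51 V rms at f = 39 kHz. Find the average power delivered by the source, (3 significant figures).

50.2 W

ω = 2πf = 245000 rad/s
X_L = ωL = 127 Ω
X_C = 1/(ωC) = 102 Ω
Net reactance X = X_L − X_C = 25.9 Ω
Z = 26.0 + j25.9 Ω
|Z| = √(26.0² + 25.9²) = 36.7 Ω
∠Z = arctan(25.9/26.0) = 44.9°
I = V/|Z| = 1.39 A
P = VI cos φ = 51 × 1.39 × cos(44.9°) = 50.2 W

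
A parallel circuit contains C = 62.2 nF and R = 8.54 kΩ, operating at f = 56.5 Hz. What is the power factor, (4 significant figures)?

0.9827

ω = 2πf = 355.0 rad/s
X_C = 1/(ωC) = 45290 Ω
Parallel: admittances add. Y = 1/R + jωC
Y = (0.0001171 + j2.208e-05) S
|Y| = 0.0001192 S → |Z| = 1/|Y| = 8392 Ω, ∠Z = −∠Y = -10.68°
cos φ = cos(-10.68°) = 0.9827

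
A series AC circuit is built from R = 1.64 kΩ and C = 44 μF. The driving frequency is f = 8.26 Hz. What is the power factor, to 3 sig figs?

0.966

ω = 2πf = 51.90 rad/s
X_C = 1/(ωC) = 438 Ω
Z = 1640 − j438 Ω
|Z| = √(1640² + 438²) = 1700 Ω
∠Z = arctan(-438/1640) = -15.0°
cos φ = cos(-15.0°) = 0.966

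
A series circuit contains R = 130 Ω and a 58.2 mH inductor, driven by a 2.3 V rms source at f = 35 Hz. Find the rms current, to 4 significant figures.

17.61 mA

ω = 2πf = 219.9 rad/s
X_L = ωL = 12.80 Ω
Z = 130.0 + j12.80 Ω
|Z| = √(130.0² + 12.80²) = 130.6 Ω
I = V/|Z| = 2.3/130.6 = 17.61 mA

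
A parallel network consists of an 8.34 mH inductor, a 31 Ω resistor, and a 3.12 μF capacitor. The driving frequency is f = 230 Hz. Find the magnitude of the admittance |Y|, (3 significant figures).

ω = 2πf = 1445 rad/s
X_L = ωL = 12.1 Ω
X_C = 1/(ωC) = 222 Ω
Parallel: admittances add. Y = 1/R + 1/(jωL) + jωC
Y = (0.0323 − j0.0785) S
|Y| = 0.0848 S → |Z| = 1/|Y| = 11.8 Ω, ∠Z = −∠Y = 67.7°

84.8 mS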